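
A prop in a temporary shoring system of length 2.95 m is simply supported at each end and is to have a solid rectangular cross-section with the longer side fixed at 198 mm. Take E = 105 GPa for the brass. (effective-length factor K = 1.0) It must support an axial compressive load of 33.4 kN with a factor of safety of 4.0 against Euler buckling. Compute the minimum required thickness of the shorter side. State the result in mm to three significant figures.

b ≈ 40.8 mm

Required P_cr = n·P = 4.0 × 33.4 = 133.6 kN
L_e = K·L = 1 × 2.95 = 2.950 m
Required I = P_cr·L_e²/(π²E) = 1.336×10^5 × 2.950² / (π² × 1.05×10^11) = 1.122×10^-6 m⁴
I_req = 1.122×10^6 mm⁴
Rectangle, weak axis: I_min = h·b³/12 with h = 198 mm fixed  ⇒  b = (12I/h)^(1/3) = 40.8 mm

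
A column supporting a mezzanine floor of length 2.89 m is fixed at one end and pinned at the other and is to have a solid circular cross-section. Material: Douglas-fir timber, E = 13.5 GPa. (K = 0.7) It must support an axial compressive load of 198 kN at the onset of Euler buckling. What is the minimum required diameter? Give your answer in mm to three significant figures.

d ≈ 106 mm

L_e = K·L = 0.7 × 2.89 = 2.023 m
Required I = P_cr·L_e²/(π²E) = 1.980×10^5 × 2.023² / (π² × 1.35×10^10) = 6.082×10^-6 m⁴
I_req = 6.082×10^6 mm⁴
Solid circle: I = πd⁴/64  ⇒  d = (64I/π)^(1/4) = (64×6.082×10^6/π)^(1/4) = 106 mm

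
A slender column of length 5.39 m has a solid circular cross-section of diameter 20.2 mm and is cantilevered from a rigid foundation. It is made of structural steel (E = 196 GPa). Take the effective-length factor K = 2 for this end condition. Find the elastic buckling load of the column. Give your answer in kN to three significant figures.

P_cr ≈ 0.136 kN

I = πd⁴/64 = π×20.2⁴/64 = 8.173×10^3 mm⁴
I = 8.173×10^3 mm⁴ = 8.173×10^-9 m⁴
Effective length L_e = K·L = 2 × 5.39 = 10.78 m
P_cr = π²EI / L_e² = π² × 196×10⁹ × 8.173×10^-9 / 10.78² = 136.0 N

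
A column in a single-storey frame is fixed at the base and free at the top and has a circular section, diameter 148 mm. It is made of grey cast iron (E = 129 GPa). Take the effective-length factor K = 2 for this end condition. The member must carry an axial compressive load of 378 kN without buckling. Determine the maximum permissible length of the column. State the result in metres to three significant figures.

L_max ≈ 4.45 m

I = πd⁴/64 = π×148⁴/64 = 2.355×10^7 mm⁴
I = 2.355×10^-5 m⁴
At the buckling limit P_cr = P = 3.780×10^5 N
From P_cr = π²EI/(K·L)²:  L = (1/K)·√(π²EI/P_cr) = (1/2)·√(π²×1.29×10^11×2.355×10^-5/3.780×10^5)
L = 4.45 m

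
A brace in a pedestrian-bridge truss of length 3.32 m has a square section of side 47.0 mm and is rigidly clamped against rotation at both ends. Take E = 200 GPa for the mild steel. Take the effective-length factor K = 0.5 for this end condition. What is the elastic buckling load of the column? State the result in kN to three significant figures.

P_cr ≈ 291 kN

I = a⁴/12 = 47.0⁴/12 = 4.066×10^5 mm⁴
I = 4.066×10^5 mm⁴ = 4.066×10^-7 m⁴
Effective length L_e = K·L = 0.5 × 3.32 = 1.660 m
P_cr = π²EI / L_e² = π² × 200×10⁹ × 4.066×10^-7 / 1.660² = 2.913×10^5 N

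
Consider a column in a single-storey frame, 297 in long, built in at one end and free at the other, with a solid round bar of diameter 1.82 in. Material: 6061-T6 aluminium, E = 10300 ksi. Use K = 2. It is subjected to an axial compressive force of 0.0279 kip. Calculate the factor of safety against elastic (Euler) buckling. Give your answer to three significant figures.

n ≈ 5.56

I = πd⁴/64 = π×1.82⁴/64 = 0.5386 in⁴
Effective length L_e = K·L = 2 × 297 = 594.0 in
P_cr = π²EI / L_e² = π² × 10300×10³ × 0.5386 / 594.0² = 155.2 lb
Factor of safety n = P_cr / P = 0.15517 / 0.0279 = 5.56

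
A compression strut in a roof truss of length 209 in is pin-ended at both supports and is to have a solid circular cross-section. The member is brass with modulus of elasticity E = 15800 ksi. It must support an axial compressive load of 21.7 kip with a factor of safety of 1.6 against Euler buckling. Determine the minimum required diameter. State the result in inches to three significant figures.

d ≈ 3.75 in

Required P_cr = n·P = 1.6 × 21.7 = 34.72 kip
L_e = K·L = 1 × 209 = 209.0 in
Required I = P_cr·L_e²/(π²E) = 3.472×10^4 × 209.0² / (π² × 1.58×10^7) = 9.726 in⁴
Solid circle: I = πd⁴/64  ⇒  d = (64I/π)^(1/4) = (64×9.726/π)^(1/4) = 3.75 in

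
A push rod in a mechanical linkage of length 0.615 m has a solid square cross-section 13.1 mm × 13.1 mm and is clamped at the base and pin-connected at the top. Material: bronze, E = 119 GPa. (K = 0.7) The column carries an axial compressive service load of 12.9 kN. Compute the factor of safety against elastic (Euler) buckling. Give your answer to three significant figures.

n ≈ 1.21

I = a⁴/12 = 13.1⁴/12 = 2.454×10^3 mm⁴
I = 2.454×10^3 mm⁴ = 2.454×10^-9 m⁴
Effective length L_e = K·L = 0.7 × 0.615 = 0.4305 m
P_cr = π²EI / L_e² = π² × 119×10⁹ × 2.454×10^-9 / 0.4305² = 1.555×10^4 N
Factor of safety n = P_cr / P = 15.553 / 12.9 = 1.21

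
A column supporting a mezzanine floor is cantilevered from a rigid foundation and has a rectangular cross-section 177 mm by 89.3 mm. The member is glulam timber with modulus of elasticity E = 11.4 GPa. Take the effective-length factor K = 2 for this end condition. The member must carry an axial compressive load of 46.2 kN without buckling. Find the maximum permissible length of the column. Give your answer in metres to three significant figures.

L_max ≈ 2.53 m

Buckling occurs about the weak axis: I_min = h·b³/12 with b = 89.3 mm (the shorter side).
I_min = 177×89.3³/12 = 1.050×10^7 mm⁴
I = 1.050×10^-5 m⁴
At the buckling limit P_cr = P = 4.620×10^4 N
From P_cr = π²EI/(K·L)²:  L = (1/K)·√(π²EI/P_cr) = (1/2)·√(π²×1.14×10^10×1.050×10^-5/4.620×10^4)
L = 2.53 m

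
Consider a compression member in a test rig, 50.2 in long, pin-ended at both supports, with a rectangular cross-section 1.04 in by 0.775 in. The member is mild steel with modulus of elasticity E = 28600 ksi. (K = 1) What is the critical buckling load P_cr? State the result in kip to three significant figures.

Buckling occurs about the weak axis: I_min = h·b³/12 with b = 0.775 in (the shorter side).
I_min = 1.04×0.775³/12 = 4.034×10^-2 in⁴
Effective length L_e = K·L = 1 × 50.2 = 50.20 in
P_cr = π²EI / L_e² = π² × 28600×10³ × 4.034×10^-2 / 50.20² = 4.519×10^3 lb

P_cr ≈ 4.52 kip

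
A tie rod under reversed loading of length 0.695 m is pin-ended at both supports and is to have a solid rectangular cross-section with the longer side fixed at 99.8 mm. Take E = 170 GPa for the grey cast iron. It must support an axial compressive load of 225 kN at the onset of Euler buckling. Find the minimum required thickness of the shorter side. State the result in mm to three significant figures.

L_e = K·L = 1 × 0.695 = 0.6950 m
Required I = P_cr·L_e²/(π²E) = 2.250×10^5 × 0.6950² / (π² × 1.70×10^11) = 6.477×10^-8 m⁴
I_req = 6.477×10^4 mm⁴
Rectangle, weak axis: I_min = h·b³/12 with h = 99.8 mm fixed  ⇒  b = (12I/h)^(1/3) = 19.8 mm

b ≈ 19.8 mm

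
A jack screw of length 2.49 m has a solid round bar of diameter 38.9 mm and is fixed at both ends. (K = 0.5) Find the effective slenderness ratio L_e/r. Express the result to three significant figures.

For a solid circle r = d/4 = 38.9/4 = 9.725 mm
L_e = K·L = 0.5 × 2.49 m = 1.245 m = 1245.0 mm
λ = L_e / r_min = 1245.0 / 9.725 = 128

λ ≈ 128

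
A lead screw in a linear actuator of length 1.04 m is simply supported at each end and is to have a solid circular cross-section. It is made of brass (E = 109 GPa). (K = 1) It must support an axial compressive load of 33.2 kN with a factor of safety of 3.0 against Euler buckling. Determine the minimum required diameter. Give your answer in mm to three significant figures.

d ≈ 37.8 mm

Required P_cr = n·P = 3.0 × 33.2 = 99.60 kN
L_e = K·L = 1 × 1.04 = 1.040 m
Required I = P_cr·L_e²/(π²E) = 9.960×10^4 × 1.040² / (π² × 1.09×10^11) = 1.001×10^-7 m⁴
I_req = 1.001×10^5 mm⁴
Solid circle: I = πd⁴/64  ⇒  d = (64I/π)^(1/4) = (64×1.001×10^5/π)^(1/4) = 37.8 mm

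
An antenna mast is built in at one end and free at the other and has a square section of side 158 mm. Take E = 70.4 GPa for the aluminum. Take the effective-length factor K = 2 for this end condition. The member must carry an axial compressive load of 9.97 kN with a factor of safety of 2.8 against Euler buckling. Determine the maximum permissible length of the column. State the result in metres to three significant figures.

I = a⁴/12 = 158⁴/12 = 5.193×10^7 mm⁴
I = 5.193×10^-5 m⁴
Required critical load P_cr = n·P = 2.8 × 9.97 = 27.92 kN = 2.792×10^4 N
From P_cr = π²EI/(K·L)²:  L = (1/K)·√(π²EI/P_cr) = (1/2)·√(π²×7.04×10^10×5.193×10^-5/2.792×10^4)
L = 18.0 m

L_max ≈ 18.0 m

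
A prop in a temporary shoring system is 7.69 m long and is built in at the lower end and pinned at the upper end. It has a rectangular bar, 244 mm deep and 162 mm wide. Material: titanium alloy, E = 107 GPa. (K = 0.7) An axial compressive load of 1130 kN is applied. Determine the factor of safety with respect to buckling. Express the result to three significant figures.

Buckling occurs about the weak axis: I_min = h·b³/12 with b = 162 mm (the shorter side).
I_min = 244×162³/12 = 8.645×10^7 mm⁴
I = 8.645×10^7 mm⁴ = 8.645×10^-5 m⁴
Effective length L_e = K·L = 0.7 × 7.69 = 5.383 m
P_cr = π²EI / L_e² = π² × 107×10⁹ × 8.645×10^-5 / 5.383² = 3.151×10^6 N
Factor of safety n = P_cr / P = 3150.6 / 1130 = 2.79

n ≈ 2.79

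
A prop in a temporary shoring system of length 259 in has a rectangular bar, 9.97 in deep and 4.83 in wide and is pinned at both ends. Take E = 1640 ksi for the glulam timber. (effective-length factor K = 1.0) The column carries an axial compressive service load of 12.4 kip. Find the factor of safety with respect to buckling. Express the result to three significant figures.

n ≈ 1.82

Buckling occurs about the weak axis: I_min = h·b³/12 with b = 4.83 in (the shorter side).
I_min = 9.97×4.83³/12 = 93.62 in⁴
Effective length L_e = K·L = 1 × 259 = 259.0 in
P_cr = π²EI / L_e² = π² × 1640×10³ × 93.62 / 259.0² = 2.259×10^4 lb
Factor of safety n = P_cr / P = 22.589 / 12.4 = 1.82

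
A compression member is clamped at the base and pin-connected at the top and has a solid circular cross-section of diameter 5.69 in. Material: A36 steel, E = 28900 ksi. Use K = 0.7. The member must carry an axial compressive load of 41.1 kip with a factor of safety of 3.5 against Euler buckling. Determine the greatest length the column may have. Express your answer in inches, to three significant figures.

L_max ≈ 456 in

I = πd⁴/64 = π×5.69⁴/64 = 51.45 in⁴
Required critical load P_cr = n·P = 3.5 × 41.1 = 143.8 kip = 1.438×10^5 lb
From P_cr = π²EI/(K·L)²:  L = (1/K)·√(π²EI/P_cr) = (1/0.7)·√(π²×2.89×10^7×51.45/1.438×10^5)
L = 456 in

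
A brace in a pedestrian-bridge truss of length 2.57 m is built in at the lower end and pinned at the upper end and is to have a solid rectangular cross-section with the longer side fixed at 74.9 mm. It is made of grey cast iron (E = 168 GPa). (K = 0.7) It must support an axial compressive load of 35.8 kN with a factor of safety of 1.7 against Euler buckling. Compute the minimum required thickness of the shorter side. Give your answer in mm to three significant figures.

Required P_cr = n·P = 1.7 × 35.8 = 60.86 kN
L_e = K·L = 0.7 × 2.57 = 1.799 m
Required I = P_cr·L_e²/(π²E) = 6.086×10^4 × 1.799² / (π² × 1.68×10^11) = 1.188×10^-7 m⁴
I_req = 1.188×10^5 mm⁴
Rectangle, weak axis: I_min = h·b³/12 with h = 74.9 mm fixed  ⇒  b = (12I/h)^(1/3) = 26.7 mm

b ≈ 26.7 mm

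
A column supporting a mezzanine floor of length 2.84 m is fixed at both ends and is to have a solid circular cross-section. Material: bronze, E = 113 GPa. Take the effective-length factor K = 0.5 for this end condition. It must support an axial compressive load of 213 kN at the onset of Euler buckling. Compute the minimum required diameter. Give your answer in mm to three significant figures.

L_e = K·L = 0.5 × 2.84 = 1.420 m
Required I = P_cr·L_e²/(π²E) = 2.130×10^5 × 1.420² / (π² × 1.13×10^11) = 3.851×10^-7 m⁴
I_req = 3.851×10^5 mm⁴
Solid circle: I = πd⁴/64  ⇒  d = (64I/π)^(1/4) = (64×3.851×10^5/π)^(1/4) = 52.9 mm

d ≈ 52.9 mm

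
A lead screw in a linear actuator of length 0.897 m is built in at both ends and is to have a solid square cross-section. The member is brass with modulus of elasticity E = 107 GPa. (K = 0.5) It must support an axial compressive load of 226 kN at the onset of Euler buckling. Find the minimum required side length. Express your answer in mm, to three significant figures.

L_e = K·L = 0.5 × 0.897 = 0.4485 m
Required I = P_cr·L_e²/(π²E) = 2.260×10^5 × 0.4485² / (π² × 1.07×10^11) = 4.305×10^-8 m⁴
I_req = 4.305×10^4 mm⁴
Solid square: I = a⁴/12  ⇒  a = (12I)^(1/4) = (12×4.305×10^4)^(1/4) = 26.8 mm

a ≈ 26.8 mm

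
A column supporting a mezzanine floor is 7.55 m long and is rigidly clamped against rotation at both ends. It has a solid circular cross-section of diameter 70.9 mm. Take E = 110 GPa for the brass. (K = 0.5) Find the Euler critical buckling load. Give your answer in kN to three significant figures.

I = πd⁴/64 = π×70.9⁴/64 = 1.240×10^6 mm⁴
I = 1.240×10^6 mm⁴ = 1.240×10^-6 m⁴
Effective length L_e = K·L = 0.5 × 7.55 = 3.775 m
P_cr = π²EI / L_e² = π² × 110×10⁹ × 1.240×10^-6 / 3.775² = 9.450×10^4 N

P_cr ≈ 94.5 kN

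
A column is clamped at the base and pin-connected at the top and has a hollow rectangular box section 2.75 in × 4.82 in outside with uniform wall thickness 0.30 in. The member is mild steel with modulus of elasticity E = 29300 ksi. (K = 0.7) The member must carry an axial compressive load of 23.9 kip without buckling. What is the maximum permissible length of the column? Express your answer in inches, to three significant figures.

L_max ≈ 346 in

Inner dimensions: h_i = 4.82 − 2×0.30 = 4.220 in, b_i = 2.75 − 2×0.30 = 2.150 in
Weak-axis I_min = (h_o·b_o³ − h_i·b_i³)/12 with b_o = 2.75, b_i = 2.150 in (shorter outer/inner sides).
I_min = (4.82×2.75³ − 4.220×2.150³)/12 = 4.858 in⁴
At the buckling limit P_cr = P = 2.390×10^4 lb
From P_cr = π²EI/(K·L)²:  L = (1/K)·√(π²EI/P_cr) = (1/0.7)·√(π²×2.93×10^7×4.858/2.390×10^4)
L = 346 in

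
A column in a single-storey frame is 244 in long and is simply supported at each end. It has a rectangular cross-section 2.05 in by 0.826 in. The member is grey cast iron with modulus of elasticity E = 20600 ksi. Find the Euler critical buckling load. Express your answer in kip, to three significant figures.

Buckling occurs about the weak axis: I_min = h·b³/12 with b = 0.826 in (the shorter side).
I_min = 2.05×0.826³/12 = 9.627×10^-2 in⁴
Effective length L_e = K·L = 1 × 244 = 244.0 in
P_cr = π²EI / L_e² = π² × 20600×10³ × 9.627×10^-2 / 244.0² = 328.8 lb

P_cr ≈ 0.329 kip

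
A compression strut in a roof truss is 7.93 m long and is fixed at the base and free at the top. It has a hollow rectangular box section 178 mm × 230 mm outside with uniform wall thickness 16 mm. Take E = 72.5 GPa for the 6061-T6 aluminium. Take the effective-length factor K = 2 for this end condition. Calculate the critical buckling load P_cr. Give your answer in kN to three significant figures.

Inner dimensions: h_i = 230 − 2×16 = 198.0 mm, b_i = 178 − 2×16 = 146.0 mm
Weak-axis I_min = (h_o·b_o³ − h_i·b_i³)/12 with b_o = 178, b_i = 146.0 mm (shorter outer/inner sides).
I_min = (230×178³ − 198.0×146.0³)/12 = 5.675×10^7 mm⁴
I = 5.675×10^7 mm⁴ = 5.675×10^-5 m⁴
Effective length L_e = K·L = 2 × 7.93 = 15.86 m
P_cr = π²EI / L_e² = π² × 72.5×10⁹ × 5.675×10^-5 / 15.86² = 1.614×10^5 N

P_cr ≈ 161 kN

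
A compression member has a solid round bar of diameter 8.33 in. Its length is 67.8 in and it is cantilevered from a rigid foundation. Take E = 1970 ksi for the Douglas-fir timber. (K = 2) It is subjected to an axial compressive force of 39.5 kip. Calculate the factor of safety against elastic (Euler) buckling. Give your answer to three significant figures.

I = πd⁴/64 = π×8.33⁴/64 = 236.3 in⁴
Effective length L_e = K·L = 2 × 67.8 = 135.6 in
P_cr = π²EI / L_e² = π² × 1970×10³ × 236.3 / 135.6² = 2.499×10^5 lb
Factor of safety n = P_cr / P = 249.92 / 39.5 = 6.33

n ≈ 6.33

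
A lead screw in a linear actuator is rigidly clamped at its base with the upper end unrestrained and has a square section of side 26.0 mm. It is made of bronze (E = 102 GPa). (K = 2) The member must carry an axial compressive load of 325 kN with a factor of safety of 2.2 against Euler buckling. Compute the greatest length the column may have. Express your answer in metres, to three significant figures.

I = a⁴/12 = 26.0⁴/12 = 3.808×10^4 mm⁴
I = 3.808×10^-8 m⁴
Required critical load P_cr = n·P = 2.2 × 325 = 715.0 kN = 7.150×10^5 N
From P_cr = π²EI/(K·L)²:  L = (1/K)·√(π²EI/P_cr) = (1/2)·√(π²×1.02×10^11×3.808×10^-8/7.150×10^5)
L = 0.116 m

L_max ≈ 0.116 m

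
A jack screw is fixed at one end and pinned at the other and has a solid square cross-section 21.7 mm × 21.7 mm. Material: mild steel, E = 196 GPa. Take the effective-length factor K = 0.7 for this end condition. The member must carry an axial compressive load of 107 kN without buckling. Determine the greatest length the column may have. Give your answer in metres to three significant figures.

L_max ≈ 0.826 m

I = a⁴/12 = 21.7⁴/12 = 1.848×10^4 mm⁴
I = 1.848×10^-8 m⁴
At the buckling limit P_cr = P = 1.070×10^5 N
From P_cr = π²EI/(K·L)²:  L = (1/K)·√(π²EI/P_cr) = (1/0.7)·√(π²×1.96×10^11×1.848×10^-8/1.070×10^5)
L = 0.826 m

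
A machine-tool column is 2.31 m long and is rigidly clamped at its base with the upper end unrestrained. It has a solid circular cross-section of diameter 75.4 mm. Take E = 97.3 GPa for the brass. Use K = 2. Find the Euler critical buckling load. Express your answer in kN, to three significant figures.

I = πd⁴/64 = π×75.4⁴/64 = 1.587×10^6 mm⁴
I = 1.587×10^6 mm⁴ = 1.587×10^-6 m⁴
Effective length L_e = K·L = 2 × 2.31 = 4.620 m
P_cr = π²EI / L_e² = π² × 97.3×10⁹ × 1.587×10^-6 / 4.620² = 7.138×10^4 N

P_cr ≈ 71.4 kN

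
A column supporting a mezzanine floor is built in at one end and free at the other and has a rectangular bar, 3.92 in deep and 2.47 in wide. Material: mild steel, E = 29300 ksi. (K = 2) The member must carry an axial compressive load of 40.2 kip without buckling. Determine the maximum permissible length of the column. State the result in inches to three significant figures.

L_max ≈ 94.1 in

Buckling occurs about the weak axis: I_min = h·b³/12 with b = 2.47 in (the shorter side).
I_min = 3.92×2.47³/12 = 4.923 in⁴
At the buckling limit P_cr = P = 4.020×10^4 lb
From P_cr = π²EI/(K·L)²:  L = (1/K)·√(π²EI/P_cr) = (1/2)·√(π²×2.93×10^7×4.923/4.020×10^4)
L = 94.1 in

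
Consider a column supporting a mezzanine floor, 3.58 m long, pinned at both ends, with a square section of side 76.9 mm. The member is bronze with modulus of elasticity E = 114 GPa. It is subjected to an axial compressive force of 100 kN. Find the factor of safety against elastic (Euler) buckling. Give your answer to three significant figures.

n ≈ 2.56

I = a⁴/12 = 76.9⁴/12 = 2.914×10^6 mm⁴
I = 2.914×10^6 mm⁴ = 2.914×10^-6 m⁴
Effective length L_e = K·L = 1 × 3.58 = 3.580 m
P_cr = π²EI / L_e² = π² × 114×10⁹ × 2.914×10^-6 / 3.580² = 2.558×10^5 N
Factor of safety n = P_cr / P = 255.84 / 100 = 2.56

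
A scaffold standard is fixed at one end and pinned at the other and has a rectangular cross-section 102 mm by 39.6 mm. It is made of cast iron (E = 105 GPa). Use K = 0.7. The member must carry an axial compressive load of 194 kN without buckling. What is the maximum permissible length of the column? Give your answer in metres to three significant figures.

L_max ≈ 2.40 m

Buckling occurs about the weak axis: I_min = h·b³/12 with b = 39.6 mm (the shorter side).
I_min = 102×39.6³/12 = 5.278×10^5 mm⁴
I = 5.278×10^-7 m⁴
At the buckling limit P_cr = P = 1.940×10^5 N
From P_cr = π²EI/(K·L)²:  L = (1/K)·√(π²EI/P_cr) = (1/0.7)·√(π²×1.05×10^11×5.278×10^-7/1.940×10^5)
L = 2.40 m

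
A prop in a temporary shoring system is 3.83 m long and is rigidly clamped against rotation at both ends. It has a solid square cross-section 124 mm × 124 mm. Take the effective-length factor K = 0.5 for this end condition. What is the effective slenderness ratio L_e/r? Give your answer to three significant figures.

For a square r = a/√12 = 124/√12 = 35.80 mm
L_e = K·L = 0.5 × 3.83 m = 1.915 m = 1915.0 mm
λ = L_e / r_min = 1915.0 / 35.80 = 53.5

λ ≈ 53.5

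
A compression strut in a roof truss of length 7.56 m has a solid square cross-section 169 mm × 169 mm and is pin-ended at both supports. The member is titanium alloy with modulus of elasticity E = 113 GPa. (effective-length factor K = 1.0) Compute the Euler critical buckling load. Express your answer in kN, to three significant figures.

I = a⁴/12 = 169⁴/12 = 6.798×10^7 mm⁴
I = 6.798×10^7 mm⁴ = 6.798×10^-5 m⁴
Effective length L_e = K·L = 1 × 7.56 = 7.560 m
P_cr = π²EI / L_e² = π² × 113×10⁹ × 6.798×10^-5 / 7.560² = 1.326×10^6 N

P_cr ≈ 1330 kN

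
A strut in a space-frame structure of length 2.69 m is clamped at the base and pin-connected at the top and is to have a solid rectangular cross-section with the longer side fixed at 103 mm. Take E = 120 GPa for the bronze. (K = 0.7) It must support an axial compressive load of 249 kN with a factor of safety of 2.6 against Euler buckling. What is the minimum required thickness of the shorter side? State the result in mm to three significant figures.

b ≈ 60.9 mm

Required P_cr = n·P = 2.6 × 249 = 647.4 kN
L_e = K·L = 0.7 × 2.69 = 1.883 m
Required I = P_cr·L_e²/(π²E) = 6.474×10^5 × 1.883² / (π² × 1.20×10^11) = 1.938×10^-6 m⁴
I_req = 1.938×10^6 mm⁴
Rectangle, weak axis: I_min = h·b³/12 with h = 103 mm fixed  ⇒  b = (12I/h)^(1/3) = 60.9 mm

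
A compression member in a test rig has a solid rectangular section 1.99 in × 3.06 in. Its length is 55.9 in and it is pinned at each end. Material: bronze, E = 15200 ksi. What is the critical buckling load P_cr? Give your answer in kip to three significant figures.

P_cr ≈ 96.5 kip

Buckling occurs about the weak axis: I_min = h·b³/12 with b = 1.99 in (the shorter side).
I_min = 3.06×1.99³/12 = 2.010 in⁴
Effective length L_e = K·L = 1 × 55.9 = 55.90 in
P_cr = π²EI / L_e² = π² × 15200×10³ × 2.010 / 55.90² = 9.648×10^4 lb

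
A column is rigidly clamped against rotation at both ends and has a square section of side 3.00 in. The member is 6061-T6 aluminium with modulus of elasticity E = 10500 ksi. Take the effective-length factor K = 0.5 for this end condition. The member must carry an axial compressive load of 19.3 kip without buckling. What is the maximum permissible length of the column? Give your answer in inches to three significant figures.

L_max ≈ 381 in

I = a⁴/12 = 3.00⁴/12 = 6.750 in⁴
At the buckling limit P_cr = P = 1.930×10^4 lb
From P_cr = π²EI/(K·L)²:  L = (1/K)·√(π²EI/P_cr) = (1/0.5)·√(π²×1.05×10^7×6.750/1.930×10^4)
L = 381 in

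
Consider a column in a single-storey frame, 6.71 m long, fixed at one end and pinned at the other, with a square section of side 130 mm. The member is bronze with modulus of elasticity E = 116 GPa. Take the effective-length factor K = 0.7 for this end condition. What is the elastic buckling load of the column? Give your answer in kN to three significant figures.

I = a⁴/12 = 130⁴/12 = 2.380×10^7 mm⁴
I = 2.380×10^7 mm⁴ = 2.380×10^-5 m⁴
Effective length L_e = K·L = 0.7 × 6.71 = 4.697 m
P_cr = π²EI / L_e² = π² × 116×10⁹ × 2.380×10^-5 / 4.697² = 1.235×10^6 N

P_cr ≈ 1240 kN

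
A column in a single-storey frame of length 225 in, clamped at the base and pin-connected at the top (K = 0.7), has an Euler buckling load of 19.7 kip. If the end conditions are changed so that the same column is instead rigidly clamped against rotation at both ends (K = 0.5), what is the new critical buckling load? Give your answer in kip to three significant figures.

P_cr ∝ 1/K², so P_cr,new = P_cr,old × (K_old/K_new)² = 19.7 × (0.7/0.5)²
= 19.7 × 1.960 = 38.6 kip

P_cr ≈ 38.6 kip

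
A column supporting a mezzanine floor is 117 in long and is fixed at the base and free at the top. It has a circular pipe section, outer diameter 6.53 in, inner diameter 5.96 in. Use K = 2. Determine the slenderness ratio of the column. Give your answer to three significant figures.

λ ≈ 106

d_o = 6.53 in, d_i = 5.96 in
I = π(d_o⁴ − d_i⁴)/64 = π(6.53⁴ − 5.960⁴)/64 = 27.32 in⁴
A = 5.591 in²;  r_min = √(I/A) = √(27.32/5.591) = 2.210 in
L_e = K·L = 2 × 117 = 234.0 in
λ = L_e / r_min = 234.00 / 2.210 = 106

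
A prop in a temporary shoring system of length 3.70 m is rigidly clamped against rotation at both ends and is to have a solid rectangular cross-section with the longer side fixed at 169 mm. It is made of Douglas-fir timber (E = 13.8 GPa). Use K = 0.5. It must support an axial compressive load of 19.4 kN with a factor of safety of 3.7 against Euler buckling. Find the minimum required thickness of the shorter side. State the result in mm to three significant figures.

b ≈ 50.4 mm

Required P_cr = n·P = 3.7 × 19.4 = 71.78 kN
L_e = K·L = 0.5 × 3.70 = 1.850 m
Required I = P_cr·L_e²/(π²E) = 7.178×10^4 × 1.850² / (π² × 1.38×10^10) = 1.804×10^-6 m⁴
I_req = 1.804×10^6 mm⁴
Rectangle, weak axis: I_min = h·b³/12 with h = 169 mm fixed  ⇒  b = (12I/h)^(1/3) = 50.4 mm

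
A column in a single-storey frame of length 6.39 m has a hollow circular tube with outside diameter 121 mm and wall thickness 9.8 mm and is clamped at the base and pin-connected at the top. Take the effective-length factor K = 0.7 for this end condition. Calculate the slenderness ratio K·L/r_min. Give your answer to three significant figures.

λ ≈ 113

Inner diameter d_i = 121 − 2×9.8 = 101.4 mm
I = π(d_o⁴ − d_i⁴)/64 = π(121⁴ − 101.4⁴)/64 = 5.333×10^6 mm⁴
A = 3.424×10^3 mm²;  r_min = √(I/A) = √(5.333×10^6/3.424×10^3) = 39.47 mm
L_e = K·L = 0.7 × 6.39 m = 4.473 m = 4473.0 mm
λ = L_e / r_min = 4473.0 / 39.47 = 113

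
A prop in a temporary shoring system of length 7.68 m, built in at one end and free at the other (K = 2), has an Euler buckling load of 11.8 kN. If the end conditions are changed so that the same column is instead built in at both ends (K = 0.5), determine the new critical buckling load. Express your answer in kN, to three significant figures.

P_cr ≈ 189 kN

P_cr ∝ 1/K², so P_cr,new = P_cr,old × (K_old/K_new)² = 11.8 × (2/0.5)²
= 11.8 × 16.00 = 189 kN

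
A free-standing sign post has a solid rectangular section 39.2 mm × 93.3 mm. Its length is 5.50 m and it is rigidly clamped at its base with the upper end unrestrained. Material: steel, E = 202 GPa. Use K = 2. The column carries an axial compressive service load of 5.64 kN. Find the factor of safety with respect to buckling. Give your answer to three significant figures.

n ≈ 1.37

Buckling occurs about the weak axis: I_min = h·b³/12 with b = 39.2 mm (the shorter side).
I_min = 93.3×39.2³/12 = 4.683×10^5 mm⁴
I = 4.683×10^5 mm⁴ = 4.683×10^-7 m⁴
Effective length L_e = K·L = 2 × 5.50 = 11.00 m
P_cr = π²EI / L_e² = π² × 202×10⁹ × 4.683×10^-7 / 11.00² = 7.717×10^3 N
Factor of safety n = P_cr / P = 7.7166 / 5.64 = 1.37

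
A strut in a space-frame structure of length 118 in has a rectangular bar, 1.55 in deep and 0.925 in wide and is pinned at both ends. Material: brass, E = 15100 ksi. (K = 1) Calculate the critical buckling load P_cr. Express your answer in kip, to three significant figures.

P_cr ≈ 1.09 kip

Buckling occurs about the weak axis: I_min = h·b³/12 with b = 0.925 in (the shorter side).
I_min = 1.55×0.925³/12 = 0.1022 in⁴
Effective length L_e = K·L = 1 × 118 = 118.0 in
P_cr = π²EI / L_e² = π² × 15100×10³ × 0.1022 / 118.0² = 1.094×10^3 lb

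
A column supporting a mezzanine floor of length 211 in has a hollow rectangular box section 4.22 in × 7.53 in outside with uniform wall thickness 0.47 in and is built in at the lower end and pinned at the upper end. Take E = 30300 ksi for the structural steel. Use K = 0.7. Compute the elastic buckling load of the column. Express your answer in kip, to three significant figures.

P_cr ≈ 381 kip

Inner dimensions: h_i = 7.53 − 2×0.47 = 6.590 in, b_i = 4.22 − 2×0.47 = 3.280 in
Weak-axis I_min = (h_o·b_o³ − h_i·b_i³)/12 with b_o = 4.22, b_i = 3.280 in (shorter outer/inner sides).
I_min = (7.53×4.22³ − 6.590×3.280³)/12 = 27.78 in⁴
Effective length L_e = K·L = 0.7 × 211 = 147.7 in
P_cr = π²EI / L_e² = π² × 30300×10³ × 27.78 / 147.7² = 3.808×10^5 lb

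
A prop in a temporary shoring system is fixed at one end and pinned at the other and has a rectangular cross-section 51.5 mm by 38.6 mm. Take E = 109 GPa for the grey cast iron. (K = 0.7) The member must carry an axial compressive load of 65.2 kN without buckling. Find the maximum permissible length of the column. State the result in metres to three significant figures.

Buckling occurs about the weak axis: I_min = h·b³/12 with b = 38.6 mm (the shorter side).
I_min = 51.5×38.6³/12 = 2.468×10^5 mm⁴
I = 2.468×10^-7 m⁴
At the buckling limit P_cr = P = 6.520×10^4 N
From P_cr = π²EI/(K·L)²:  L = (1/K)·√(π²EI/P_cr) = (1/0.7)·√(π²×1.09×10^11×2.468×10^-7/6.520×10^4)
L = 2.88 m

L_max ≈ 2.88 m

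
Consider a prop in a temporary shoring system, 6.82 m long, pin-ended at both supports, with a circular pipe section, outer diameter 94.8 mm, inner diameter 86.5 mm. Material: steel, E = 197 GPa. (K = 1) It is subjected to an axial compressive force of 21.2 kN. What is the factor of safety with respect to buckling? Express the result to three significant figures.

n ≈ 2.40

d_o = 94.8 mm, d_i = 86.5 mm
I = π(d_o⁴ − d_i⁴)/64 = π(94.8⁴ − 86.50⁴)/64 = 1.217×10^6 mm⁴
I = 1.217×10^6 mm⁴ = 1.217×10^-6 m⁴
Effective length L_e = K·L = 1 × 6.82 = 6.820 m
P_cr = π²EI / L_e² = π² × 197×10⁹ × 1.217×10^-6 / 6.820² = 5.085×10^4 N
Factor of safety n = P_cr / P = 50.853 / 21.2 = 2.40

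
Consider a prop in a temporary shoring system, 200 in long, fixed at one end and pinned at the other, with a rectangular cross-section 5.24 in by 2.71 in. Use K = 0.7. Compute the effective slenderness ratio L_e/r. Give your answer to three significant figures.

λ ≈ 179

Buckling occurs about the weak axis: I_min = h·b³/12 with b = 2.71 in (the shorter side).
I_min = 5.24×2.71³/12 = 8.691 in⁴
A = 14.20 in²;  r_min = √(I/A) = √(8.691/14.20) = 0.7823 in
L_e = K·L = 0.7 × 200 = 140.0 in
λ = L_e / r_min = 140.00 / 0.7823 = 179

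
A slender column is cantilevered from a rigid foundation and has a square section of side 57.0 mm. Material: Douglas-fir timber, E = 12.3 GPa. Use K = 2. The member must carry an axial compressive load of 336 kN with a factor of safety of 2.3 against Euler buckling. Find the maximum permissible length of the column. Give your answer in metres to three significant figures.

L_max ≈ 0.186 m

I = a⁴/12 = 57.0⁴/12 = 8.797×10^5 mm⁴
I = 8.797×10^-7 m⁴
Required critical load P_cr = n·P = 2.3 × 336 = 772.8 kN = 7.728×10^5 N
From P_cr = π²EI/(K·L)²:  L = (1/K)·√(π²EI/P_cr) = (1/2)·√(π²×1.23×10^10×8.797×10^-7/7.728×10^5)
L = 0.186 m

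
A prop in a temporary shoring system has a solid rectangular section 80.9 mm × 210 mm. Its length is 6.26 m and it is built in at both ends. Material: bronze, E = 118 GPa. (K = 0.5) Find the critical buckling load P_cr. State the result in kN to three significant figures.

Buckling occurs about the weak axis: I_min = h·b³/12 with b = 80.9 mm (the shorter side).
I_min = 210×80.9³/12 = 9.266×10^6 mm⁴
I = 9.266×10^6 mm⁴ = 9.266×10^-6 m⁴
Effective length L_e = K·L = 0.5 × 6.26 = 3.130 m
P_cr = π²EI / L_e² = π² × 118×10⁹ × 9.266×10^-6 / 3.130² = 1.101×10^6 N

P_cr ≈ 1100 kN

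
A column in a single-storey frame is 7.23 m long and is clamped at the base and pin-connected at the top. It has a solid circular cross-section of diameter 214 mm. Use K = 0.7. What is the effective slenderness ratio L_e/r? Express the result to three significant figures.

λ ≈ 94.6

I = πd⁴/64 = π×214⁴/64 = 1.029×10^8 mm⁴
A = 3.597×10^4 mm²;  r_min = √(I/A) = √(1.029×10^8/3.597×10^4) = 53.50 mm
L_e = K·L = 0.7 × 7.23 m = 5.061 m = 5061.0 mm
λ = L_e / r_min = 5061.0 / 53.50 = 94.6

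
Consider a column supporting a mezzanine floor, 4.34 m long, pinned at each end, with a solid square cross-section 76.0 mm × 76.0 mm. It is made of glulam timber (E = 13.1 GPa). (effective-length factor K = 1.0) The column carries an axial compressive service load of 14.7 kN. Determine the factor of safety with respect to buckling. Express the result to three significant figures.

n ≈ 1.30

I = a⁴/12 = 76.0⁴/12 = 2.780×10^6 mm⁴
I = 2.780×10^6 mm⁴ = 2.780×10^-6 m⁴
Effective length L_e = K·L = 1 × 4.34 = 4.340 m
P_cr = π²EI / L_e² = π² × 13.1×10⁹ × 2.780×10^-6 / 4.340² = 1.908×10^4 N
Factor of safety n = P_cr / P = 19.084 / 14.7 = 1.30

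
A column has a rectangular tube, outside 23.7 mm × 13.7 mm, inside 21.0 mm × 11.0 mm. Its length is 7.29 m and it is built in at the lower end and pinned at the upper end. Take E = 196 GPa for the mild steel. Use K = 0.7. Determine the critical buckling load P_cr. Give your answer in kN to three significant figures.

P_cr ≈ 0.204 kN

Weak-axis I_min = (h_o·b_o³ − h_i·b_i³)/12 with b_o = 13.7, b_i = 11.00 mm (shorter outer/inner sides).
I_min = (23.7×13.7³ − 21.00×11.00³)/12 = 2.749×10^3 mm⁴
I = 2.749×10^3 mm⁴ = 2.749×10^-9 m⁴
Effective length L_e = K·L = 0.7 × 7.29 = 5.103 m
P_cr = π²EI / L_e² = π² × 196×10⁹ × 2.749×10^-9 / 5.103² = 204.2 N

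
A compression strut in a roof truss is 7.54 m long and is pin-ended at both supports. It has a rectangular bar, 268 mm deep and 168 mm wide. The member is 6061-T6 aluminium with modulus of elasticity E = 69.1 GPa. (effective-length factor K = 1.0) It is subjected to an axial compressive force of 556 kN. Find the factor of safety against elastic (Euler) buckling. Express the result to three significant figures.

Buckling occurs about the weak axis: I_min = h·b³/12 with b = 168 mm (the shorter side).
I_min = 268×168³/12 = 1.059×10^8 mm⁴
I = 1.059×10^8 mm⁴ = 1.059×10^-4 m⁴
Effective length L_e = K·L = 1 × 7.54 = 7.540 m
P_cr = π²EI / L_e² = π² × 69.1×10⁹ × 1.059×10^-4 / 7.540² = 1.270×10^6 N
Factor of safety n = P_cr / P = 1270.3 / 556 = 2.28

n ≈ 2.28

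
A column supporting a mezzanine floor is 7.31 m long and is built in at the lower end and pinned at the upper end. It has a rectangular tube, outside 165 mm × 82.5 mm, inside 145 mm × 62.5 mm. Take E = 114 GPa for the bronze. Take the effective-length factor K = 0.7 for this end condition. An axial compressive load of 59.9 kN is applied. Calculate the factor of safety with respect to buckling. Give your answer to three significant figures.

Weak-axis I_min = (h_o·b_o³ − h_i·b_i³)/12 with b_o = 82.5, b_i = 62.50 mm (shorter outer/inner sides).
I_min = (165×82.5³ − 145.0×62.50³)/12 = 4.771×10^6 mm⁴
I = 4.771×10^6 mm⁴ = 4.771×10^-6 m⁴
Effective length L_e = K·L = 0.7 × 7.31 = 5.117 m
P_cr = π²EI / L_e² = π² × 114×10⁹ × 4.771×10^-6 / 5.117² = 2.050×10^5 N
Factor of safety n = P_cr / P = 205.01 / 59.9 = 3.42

n ≈ 3.42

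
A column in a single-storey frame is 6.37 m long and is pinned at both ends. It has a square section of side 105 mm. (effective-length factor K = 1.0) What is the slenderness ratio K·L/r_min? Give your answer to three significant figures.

For a square r = a/√12 = 105/√12 = 30.31 mm
L_e = K·L = 1 × 6.37 m = 6.370 m = 6370.0 mm
λ = L_e / r_min = 6370.0 / 30.31 = 210

λ ≈ 210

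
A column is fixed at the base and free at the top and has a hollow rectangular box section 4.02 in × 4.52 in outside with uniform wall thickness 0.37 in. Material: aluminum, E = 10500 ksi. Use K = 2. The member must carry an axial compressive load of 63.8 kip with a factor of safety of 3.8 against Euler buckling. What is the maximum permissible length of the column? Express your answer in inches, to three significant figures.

Inner dimensions: h_i = 4.52 − 2×0.37 = 3.780 in, b_i = 4.02 − 2×0.37 = 3.280 in
Weak-axis I_min = (h_o·b_o³ − h_i·b_i³)/12 with b_o = 4.02, b_i = 3.280 in (shorter outer/inner sides).
I_min = (4.52×4.02³ − 3.780×3.280³)/12 = 13.35 in⁴
Required critical load P_cr = n·P = 3.8 × 63.8 = 242.4 kip = 2.424×10^5 lb
From P_cr = π²EI/(K·L)²:  L = (1/K)·√(π²EI/P_cr) = (1/2)·√(π²×1.05×10^7×13.35/2.424×10^5)
L = 37.8 in

L_max ≈ 37.8 in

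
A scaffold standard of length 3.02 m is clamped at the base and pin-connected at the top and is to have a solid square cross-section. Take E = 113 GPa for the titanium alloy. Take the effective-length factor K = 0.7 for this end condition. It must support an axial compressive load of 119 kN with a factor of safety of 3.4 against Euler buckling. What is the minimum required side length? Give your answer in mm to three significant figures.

a ≈ 66.4 mm

Required P_cr = n·P = 3.4 × 119 = 404.6 kN
L_e = K·L = 0.7 × 3.02 = 2.114 m
Required I = P_cr·L_e²/(π²E) = 4.046×10^5 × 2.114² / (π² × 1.13×10^11) = 1.621×10^-6 m⁴
I_req = 1.621×10^6 mm⁴
Solid square: I = a⁴/12  ⇒  a = (12I)^(1/4) = (12×1.621×10^6)^(1/4) = 66.4 mm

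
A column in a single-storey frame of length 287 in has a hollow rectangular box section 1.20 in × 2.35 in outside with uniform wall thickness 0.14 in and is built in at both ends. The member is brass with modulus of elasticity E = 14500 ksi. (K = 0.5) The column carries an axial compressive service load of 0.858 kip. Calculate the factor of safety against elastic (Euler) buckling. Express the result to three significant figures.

Inner dimensions: h_i = 2.35 − 2×0.14 = 2.070 in, b_i = 1.20 − 2×0.14 = 0.9200 in
Weak-axis I_min = (h_o·b_o³ − h_i·b_i³)/12 with b_o = 1.20, b_i = 0.9200 in (shorter outer/inner sides).
I_min = (2.35×1.20³ − 2.070×0.9200³)/12 = 0.2041 in⁴
Effective length L_e = K·L = 0.5 × 287 = 143.5 in
P_cr = π²EI / L_e² = π² × 14500×10³ × 0.2041 / 143.5² = 1.418×10^3 lb
Factor of safety n = P_cr / P = 1.4183 / 0.858 = 1.65

n ≈ 1.65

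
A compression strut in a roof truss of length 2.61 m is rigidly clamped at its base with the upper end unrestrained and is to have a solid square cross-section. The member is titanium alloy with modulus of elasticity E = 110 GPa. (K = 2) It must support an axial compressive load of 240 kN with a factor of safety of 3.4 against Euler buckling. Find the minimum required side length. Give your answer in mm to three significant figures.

a ≈ 125 mm

Required P_cr = n·P = 3.4 × 240 = 816.0 kN
L_e = K·L = 2 × 2.61 = 5.220 m
Required I = P_cr·L_e²/(π²E) = 8.160×10^5 × 5.220² / (π² × 1.10×10^11) = 2.048×10^-5 m⁴
I_req = 2.048×10^7 mm⁴
Solid square: I = a⁴/12  ⇒  a = (12I)^(1/4) = (12×2.048×10^7)^(1/4) = 125 mm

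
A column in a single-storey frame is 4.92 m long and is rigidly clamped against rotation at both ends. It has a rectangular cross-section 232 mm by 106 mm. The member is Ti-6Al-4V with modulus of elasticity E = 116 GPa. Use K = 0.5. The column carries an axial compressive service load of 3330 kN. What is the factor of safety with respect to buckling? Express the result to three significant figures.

n ≈ 1.31

Buckling occurs about the weak axis: I_min = h·b³/12 with b = 106 mm (the shorter side).
I_min = 232×106³/12 = 2.303×10^7 mm⁴
I = 2.303×10^7 mm⁴ = 2.303×10^-5 m⁴
Effective length L_e = K·L = 0.5 × 4.92 = 2.460 m
P_cr = π²EI / L_e² = π² × 116×10⁹ × 2.303×10^-5 / 2.460² = 4.356×10^6 N
Factor of safety n = P_cr / P = 4356.2 / 3330 = 1.31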